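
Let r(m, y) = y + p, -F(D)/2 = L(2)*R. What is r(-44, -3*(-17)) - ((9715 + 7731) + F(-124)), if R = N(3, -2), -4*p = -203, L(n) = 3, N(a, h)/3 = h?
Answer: -69521/4 ≈ -17380.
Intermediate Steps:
N(a, h) = 3*h
p = 203/4 (p = -¼*(-203) = 203/4 ≈ 50.750)
R = -6 (R = 3*(-2) = -6)
F(D) = 36 (F(D) = -6*(-6) = -2*(-18) = 36)
r(m, y) = 203/4 + y (r(m, y) = y + 203/4 = 203/4 + y)
r(-44, -3*(-17)) - ((9715 + 7731) + F(-124)) = (203/4 - 3*(-17)) - ((9715 + 7731) + 36) = (203/4 + 51) - (17446 + 36) = 407/4 - 1*17482 = 407/4 - 17482 = -69521/4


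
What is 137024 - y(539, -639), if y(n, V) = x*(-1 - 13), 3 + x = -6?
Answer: 136898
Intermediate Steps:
x = -9 (x = -3 - 6 = -9)
y(n, V) = 126 (y(n, V) = -9*(-1 - 13) = -9*(-14) = 126)
137024 - y(539, -639) = 137024 - 1*126 = 137024 - 126 = 136898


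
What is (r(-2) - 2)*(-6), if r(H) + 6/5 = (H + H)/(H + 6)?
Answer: 126/5 ≈ 25.200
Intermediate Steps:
r(H) = -6/5 + 2*H/(6 + H) (r(H) = -6/5 + (H + H)/(H + 6) = -6/5 + (2*H)/(6 + H) = -6/5 + 2*H/(6 + H))
(r(-2) - 2)*(-6) = (4*(-9 - 2)/(5*(6 - 2)) - 2)*(-6) = ((⅘)*(-11)/4 - 2)*(-6) = ((⅘)*(¼)*(-11) - 2)*(-6) = (-11/5 - 2)*(-6) = -21/5*(-6) = 126/5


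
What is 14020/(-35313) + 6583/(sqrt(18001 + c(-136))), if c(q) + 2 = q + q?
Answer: -14020/35313 + 6583*sqrt(17727)/17727 ≈ 49.046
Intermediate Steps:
c(q) = -2 + 2*q (c(q) = -2 + (q + q) = -2 + 2*q)
14020/(-35313) + 6583/(sqrt(18001 + c(-136))) = 14020/(-35313) + 6583/(sqrt(18001 + (-2 + 2*(-136)))) = 14020*(-1/35313) + 6583/(sqrt(18001 + (-2 - 272))) = -14020/35313 + 6583/(sqrt(18001 - 274)) = -14020/35313 + 6583/(sqrt(17727)) = -14020/35313 + 6583*(sqrt(17727)/17727) = -14020/35313 + 6583*sqrt(17727)/17727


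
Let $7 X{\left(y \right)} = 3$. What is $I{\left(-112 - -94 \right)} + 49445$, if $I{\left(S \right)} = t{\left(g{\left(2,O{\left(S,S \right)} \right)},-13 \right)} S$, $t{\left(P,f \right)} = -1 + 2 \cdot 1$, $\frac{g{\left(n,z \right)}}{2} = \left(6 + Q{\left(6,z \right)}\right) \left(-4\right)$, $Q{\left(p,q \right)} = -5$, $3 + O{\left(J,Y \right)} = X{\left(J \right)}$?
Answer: $49427$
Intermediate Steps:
$X{\left(y \right)} = \frac{3}{7}$ ($X{\left(y \right)} = \frac{1}{7} \cdot 3 = \frac{3}{7}$)
$O{\left(J,Y \right)} = - \frac{18}{7}$ ($O{\left(J,Y \right)} = -3 + \frac{3}{7} = - \frac{18}{7}$)
$g{\left(n,z \right)} = -8$ ($g{\left(n,z \right)} = 2 \left(6 - 5\right) \left(-4\right) = 2 \cdot 1 \left(-4\right) = 2 \left(-4\right) = -8$)
$t{\left(P,f \right)} = 1$ ($t{\left(P,f \right)} = -1 + 2 = 1$)
$I{\left(S \right)} = S$ ($I{\left(S \right)} = 1 S = S$)
$I{\left(-112 - -94 \right)} + 49445 = \left(-112 - -94\right) + 49445 = \left(-112 + 94\right) + 49445 = -18 + 49445 = 49427$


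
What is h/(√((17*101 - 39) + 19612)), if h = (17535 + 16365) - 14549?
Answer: 19351*√21290/21290 ≈ 132.62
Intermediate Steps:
h = 19351 (h = 33900 - 14549 = 19351)
h/(√((17*101 - 39) + 19612)) = 19351/(√((17*101 - 39) + 19612)) = 19351/(√((1717 - 39) + 19612)) = 19351/(√(1678 + 19612)) = 19351/(√21290) = 19351*(√21290/21290) = 19351*√21290/21290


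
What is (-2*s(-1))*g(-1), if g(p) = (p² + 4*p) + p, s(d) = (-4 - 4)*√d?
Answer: -64*I ≈ -64.0*I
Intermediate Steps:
s(d) = -8*√d
g(p) = p² + 5*p
(-2*s(-1))*g(-1) = (-(-16)*√(-1))*(-(5 - 1)) = (-(-16)*I)*(-1*4) = (16*I)*(-4) = -64*I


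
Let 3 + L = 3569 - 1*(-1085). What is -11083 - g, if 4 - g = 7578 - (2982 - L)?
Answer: -1840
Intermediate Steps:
L = 4651 (L = -3 + (3569 - 1*(-1085)) = -3 + (3569 + 1085) = -3 + 4654 = 4651)
g = -9243 (g = 4 - (7578 - (2982 - 1*4651)) = 4 - (7578 - (2982 - 4651)) = 4 - (7578 - 1*(-1669)) = 4 - (7578 + 1669) = 4 - 1*9247 = 4 - 9247 = -9243)
-11083 - g = -11083 - 1*(-9243) = -11083 + 9243 = -1840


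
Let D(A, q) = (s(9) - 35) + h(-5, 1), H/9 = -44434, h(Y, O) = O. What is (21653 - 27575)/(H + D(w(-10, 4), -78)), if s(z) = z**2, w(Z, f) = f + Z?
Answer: 5922/399859 ≈ 0.014810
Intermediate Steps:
w(Z, f) = Z + f
H = -399906 (H = 9*(-44434) = -399906)
D(A, q) = 47 (D(A, q) = (9**2 - 35) + 1 = (81 - 35) + 1 = 46 + 1 = 47)
(21653 - 27575)/(H + D(w(-10, 4), -78)) = (21653 - 27575)/(-399906 + 47) = -5922/(-399859) = -5922*(-1/399859) = 5922/399859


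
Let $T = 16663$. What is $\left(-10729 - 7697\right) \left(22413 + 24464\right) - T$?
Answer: $-863772265$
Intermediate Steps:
$\left(-10729 - 7697\right) \left(22413 + 24464\right) - T = \left(-10729 - 7697\right) \left(22413 + 24464\right) - 16663 = \left(-18426\right) 46877 - 16663 = -863755602 - 16663 = -863772265$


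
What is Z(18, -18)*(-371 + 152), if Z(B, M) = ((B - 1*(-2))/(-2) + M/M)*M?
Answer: -35478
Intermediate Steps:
Z(B, M) = -B*M/2 (Z(B, M) = ((B + 2)*(-1/2) + 1)*M = ((2 + B)*(-1/2) + 1)*M = ((-1 - B/2) + 1)*M = (-B/2)*M = -B*M/2)
Z(18, -18)*(-371 + 152) = (-1/2*18*(-18))*(-371 + 152) = 162*(-219) = -35478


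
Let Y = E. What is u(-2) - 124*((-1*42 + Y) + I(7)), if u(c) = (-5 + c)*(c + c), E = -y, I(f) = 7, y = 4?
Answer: 4864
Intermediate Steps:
E = -4 (E = -1*4 = -4)
u(c) = 2*c*(-5 + c) (u(c) = (-5 + c)*(2*c) = 2*c*(-5 + c))
Y = -4
u(-2) - 124*((-1*42 + Y) + I(7)) = 2*(-2)*(-5 - 2) - 124*((-1*42 - 4) + 7) = 2*(-2)*(-7) - 124*((-42 - 4) + 7) = 28 - 124*(-46 + 7) = 28 - 124*(-39) = 28 + 4836 = 4864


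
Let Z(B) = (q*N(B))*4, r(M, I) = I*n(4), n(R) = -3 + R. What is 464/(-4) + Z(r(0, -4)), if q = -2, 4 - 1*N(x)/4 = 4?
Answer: -116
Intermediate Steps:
N(x) = 0 (N(x) = 16 - 4*4 = 16 - 16 = 0)
r(M, I) = I (r(M, I) = I*(-3 + 4) = I*1 = I)
Z(B) = 0 (Z(B) = -2*0*4 = 0*4 = 0)
464/(-4) + Z(r(0, -4)) = 464/(-4) + 0 = 464*(-1/4) + 0 = -116 + 0 = -116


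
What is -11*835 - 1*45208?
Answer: -54393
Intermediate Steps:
-11*835 - 1*45208 = -9185 - 45208 = -54393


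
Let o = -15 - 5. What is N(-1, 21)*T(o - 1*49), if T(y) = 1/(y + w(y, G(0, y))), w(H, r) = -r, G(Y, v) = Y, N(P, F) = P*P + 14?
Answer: -5/23 ≈ -0.21739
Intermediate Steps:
N(P, F) = 14 + P² (N(P, F) = P² + 14 = 14 + P²)
o = -20
T(y) = 1/y (T(y) = 1/(y - 1*0) = 1/(y + 0) = 1/y)
N(-1, 21)*T(o - 1*49) = (14 + (-1)²)/(-20 - 1*49) = (14 + 1)/(-20 - 49) = 15/(-69) = 15*(-1/69) = -5/23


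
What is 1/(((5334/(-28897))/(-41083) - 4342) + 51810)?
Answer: 169596493/8050406330486 ≈ 2.1067e-5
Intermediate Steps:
1/(((5334/(-28897))/(-41083) - 4342) + 51810) = 1/(((5334*(-1/28897))*(-1/41083) - 4342) + 51810) = 1/((-5334/28897*(-1/41083) - 4342) + 51810) = 1/((762/169596493 - 4342) + 51810) = 1/(-736387971844/169596493 + 51810) = 1/(8050406330486/169596493) = 169596493/8050406330486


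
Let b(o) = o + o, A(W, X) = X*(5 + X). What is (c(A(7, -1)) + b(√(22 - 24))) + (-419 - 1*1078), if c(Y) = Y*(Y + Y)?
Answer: -1465 + 2*I*√2 ≈ -1465.0 + 2.8284*I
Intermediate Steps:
b(o) = 2*o
c(Y) = 2*Y² (c(Y) = Y*(2*Y) = 2*Y²)
(c(A(7, -1)) + b(√(22 - 24))) + (-419 - 1*1078) = (2*(-(5 - 1))² + 2*√(22 - 24)) + (-419 - 1*1078) = (2*(-1*4)² + 2*√(-2)) + (-419 - 1078) = (2*(-4)² + 2*(I*√2)) - 1497 = (2*16 + 2*I*√2) - 1497 = (32 + 2*I*√2) - 1497 = -1465 + 2*I*√2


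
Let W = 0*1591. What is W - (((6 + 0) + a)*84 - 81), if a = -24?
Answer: 1593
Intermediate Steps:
W = 0
W - (((6 + 0) + a)*84 - 81) = 0 - (((6 + 0) - 24)*84 - 81) = 0 - ((6 - 24)*84 - 81) = 0 - (-18*84 - 81) = 0 - (-1512 - 81) = 0 - 1*(-1593) = 0 + 1593 = 1593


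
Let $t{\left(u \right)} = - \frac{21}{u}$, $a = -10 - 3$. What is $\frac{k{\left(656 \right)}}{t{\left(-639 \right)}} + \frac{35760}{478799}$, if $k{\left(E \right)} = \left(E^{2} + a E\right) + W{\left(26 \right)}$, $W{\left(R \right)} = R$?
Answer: $\frac{6145771112754}{478799} \approx 1.2836 \cdot 10^{7}$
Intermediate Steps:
$a = -13$ ($a = -10 - 3 = -13$)
$k{\left(E \right)} = 26 + E^{2} - 13 E$ ($k{\left(E \right)} = \left(E^{2} - 13 E\right) + 26 = 26 + E^{2} - 13 E$)
$\frac{k{\left(656 \right)}}{t{\left(-639 \right)}} + \frac{35760}{478799} = \frac{26 + 656^{2} - 8528}{\left(-21\right) \frac{1}{-639}} + \frac{35760}{478799} = \frac{26 + 430336 - 8528}{\left(-21\right) \left(- \frac{1}{639}\right)} + 35760 \cdot \frac{1}{478799} = \frac{421834}{\frac{7}{213}} + \frac{35760}{478799} = 421834 \cdot \frac{213}{7} + \frac{35760}{478799} = 12835806 + \frac{35760}{478799} = \frac{6145771112754}{478799}$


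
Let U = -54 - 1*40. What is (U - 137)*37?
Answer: -8547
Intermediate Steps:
U = -94 (U = -54 - 40 = -94)
(U - 137)*37 = (-94 - 137)*37 = -231*37 = -8547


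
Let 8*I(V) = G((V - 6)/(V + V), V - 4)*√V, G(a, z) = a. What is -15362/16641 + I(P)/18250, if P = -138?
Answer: -15362/16641 + 3*I*√138/839500 ≈ -0.92314 + 4.198e-5*I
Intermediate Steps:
I(V) = (-6 + V)/(16*√V) (I(V) = (((V - 6)/(V + V))*√V)/8 = (((-6 + V)/((2*V)))*√V)/8 = (((-6 + V)*(1/(2*V)))*√V)/8 = (((-6 + V)/(2*V))*√V)/8 = ((-6 + V)/(2*√V))/8 = (-6 + V)/(16*√V))
-15362/16641 + I(P)/18250 = -15362/16641 + ((-6 - 138)/(16*√(-138)))/18250 = -15362*1/16641 + ((1/16)*(-I*√138/138)*(-144))*(1/18250) = -15362/16641 + (3*I*√138/46)*(1/18250) = -15362/16641 + 3*I*√138/839500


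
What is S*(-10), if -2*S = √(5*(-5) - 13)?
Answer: 5*I*√38 ≈ 30.822*I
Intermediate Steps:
S = -I*√38/2 (S = -√(5*(-5) - 13)/2 = -√(-25 - 13)/2 = -I*√38/2 ≈ -3.0822*I)
S*(-10) = -I*√38/2*(-10) = 5*I*√38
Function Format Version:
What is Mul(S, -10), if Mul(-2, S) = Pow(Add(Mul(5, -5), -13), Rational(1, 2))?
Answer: Mul(5, I, Pow(38, Rational(1, 2))) ≈ Mul(30.822, I)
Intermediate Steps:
S = Mul(Rational(-1, 2), I, Pow(38, Rational(1, 2))) (S = Mul(Rational(-1, 2), Pow(Add(Mul(5, -5), -13), Rational(1, 2))) = Mul(Rational(-1, 2), Pow(Add(-25, -13), Rational(1, 2))) = Mul(Rational(-1, 2), Pow(-38, Rational(1, 2))) = Mul(Rational(-1, 2), Mul(I, Pow(38, Rational(1, 2)))) = Mul(Rational(-1, 2), I, Pow(38, Rational(1, 2))) ≈ Mul(-3.0822, I))
Mul(S, -10) = Mul(Mul(Rational(-1, 2), I, Pow(38, Rational(1, 2))), -10) = Mul(5, I, Pow(38, Rational(1, 2)))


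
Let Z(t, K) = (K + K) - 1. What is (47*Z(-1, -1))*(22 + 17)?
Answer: -5499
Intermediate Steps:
Z(t, K) = -1 + 2*K (Z(t, K) = 2*K - 1 = -1 + 2*K)
(47*Z(-1, -1))*(22 + 17) = (47*(-1 + 2*(-1)))*(22 + 17) = (47*(-1 - 2))*39 = (47*(-3))*39 = -141*39 = -5499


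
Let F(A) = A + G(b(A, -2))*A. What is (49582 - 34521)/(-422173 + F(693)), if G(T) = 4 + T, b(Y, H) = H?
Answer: -15061/420094 ≈ -0.035851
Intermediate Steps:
F(A) = 3*A (F(A) = A + (4 - 2)*A = A + 2*A = 3*A)
(49582 - 34521)/(-422173 + F(693)) = (49582 - 34521)/(-422173 + 3*693) = 15061/(-422173 + 2079) = 15061/(-420094) = 15061*(-1/420094) = -15061/420094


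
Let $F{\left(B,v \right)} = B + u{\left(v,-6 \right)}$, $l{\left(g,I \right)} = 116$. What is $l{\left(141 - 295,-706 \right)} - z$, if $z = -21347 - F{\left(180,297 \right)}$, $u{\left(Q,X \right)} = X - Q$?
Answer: $21340$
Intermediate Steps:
$F{\left(B,v \right)} = -6 + B - v$ ($F{\left(B,v \right)} = B - \left(6 + v\right) = -6 + B - v$)
$z = -21224$ ($z = -21347 - \left(-6 + 180 - 297\right) = -21347 - -123 = -21347 + 123 = -21224$)
$l{\left(141 - 295,-706 \right)} - z = 116 - -21224 = 116 + 21224 = 21340$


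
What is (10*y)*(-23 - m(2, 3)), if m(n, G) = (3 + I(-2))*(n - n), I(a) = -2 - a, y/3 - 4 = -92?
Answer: 60720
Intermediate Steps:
y = -264 (y = 12 + 3*(-92) = 12 - 276 = -264)
m(n, G) = 0 (m(n, G) = (3 + (-2 - 1*(-2)))*(n - n) = (3 + (-2 + 2))*0 = (3 + 0)*0 = 3*0 = 0)
(10*y)*(-23 - m(2, 3)) = (10*(-264))*(-23 - 1*0) = -2640*(-23 + 0) = -2640*(-23) = 60720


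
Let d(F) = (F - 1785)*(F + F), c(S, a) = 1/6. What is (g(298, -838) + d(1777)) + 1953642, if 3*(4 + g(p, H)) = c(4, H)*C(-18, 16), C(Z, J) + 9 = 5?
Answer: 17326852/9 ≈ 1.9252e+6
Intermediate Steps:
C(Z, J) = -4 (C(Z, J) = -9 + 5 = -4)
c(S, a) = ⅙
g(p, H) = -38/9 (g(p, H) = -4 + ((⅙)*(-4))/3 = -4 + (⅓)*(-⅔) = -4 - 2/9 = -38/9)
d(F) = 2*F*(-1785 + F) (d(F) = (-1785 + F)*(2*F) = 2*F*(-1785 + F))
(g(298, -838) + d(1777)) + 1953642 = (-38/9 + 2*1777*(-1785 + 1777)) + 1953642 = (-38/9 + 2*1777*(-8)) + 1953642 = (-38/9 - 28432) + 1953642 = -255926/9 + 1953642 = 17326852/9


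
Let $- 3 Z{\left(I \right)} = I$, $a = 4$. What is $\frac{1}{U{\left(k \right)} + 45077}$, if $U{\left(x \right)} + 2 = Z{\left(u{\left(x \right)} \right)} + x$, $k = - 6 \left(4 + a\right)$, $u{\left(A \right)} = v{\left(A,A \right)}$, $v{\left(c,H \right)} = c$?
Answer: $\frac{1}{45043} \approx 2.2201 \cdot 10^{-5}$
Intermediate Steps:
$u{\left(A \right)} = A$
$Z{\left(I \right)} = - \frac{I}{3}$
$k = -48$ ($k = - 6 \left(4 + 4\right) = \left(-6\right) 8 = -48$)
$U{\left(x \right)} = -2 + \frac{2 x}{3}$ ($U{\left(x \right)} = -2 + \left(- \frac{x}{3} + x\right) = -2 + \frac{2 x}{3}$)
$\frac{1}{U{\left(k \right)} + 45077} = \frac{1}{\left(-2 + \frac{2}{3} \left(-48\right)\right) + 45077} = \frac{1}{\left(-2 - 32\right) + 45077} = \frac{1}{-34 + 45077} = \frac{1}{45043}$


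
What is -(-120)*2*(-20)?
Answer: -4800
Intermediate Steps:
-(-120)*2*(-20) = -20*(-12)*(-20) = 240*(-20) = -4800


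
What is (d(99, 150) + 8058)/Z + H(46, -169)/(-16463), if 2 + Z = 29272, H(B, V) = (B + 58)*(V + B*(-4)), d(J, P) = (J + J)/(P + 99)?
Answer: 10020027136/3999537683 ≈ 2.5053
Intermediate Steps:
d(J, P) = 2*J/(99 + P) (d(J, P) = (2*J)/(99 + P) = 2*J/(99 + P))
H(B, V) = (58 + B)*(V - 4*B)
Z = 29270 (Z = -2 + 29272 = 29270)
(d(99, 150) + 8058)/Z + H(46, -169)/(-16463) = (2*99/(99 + 150) + 8058)/29270 + (-232*46 - 4*46**2 + 58*(-169) + 46*(-169))/(-16463) = (2*99/249 + 8058)*(1/29270) + (-10672 - 4*2116 - 9802 - 7774)*(-1/16463) = (2*99*(1/249) + 8058)*(1/29270) + (-10672 - 8464 - 9802 - 7774)*(-1/16463) = (66/83 + 8058)*(1/29270) - 36712*(-1/16463) = (668880/83)*(1/29270) + 36712/16463 = 66888/242941 + 36712/16463 = 10020027136/3999537683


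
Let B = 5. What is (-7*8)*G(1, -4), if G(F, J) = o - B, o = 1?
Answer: 224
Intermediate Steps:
G(F, J) = -4 (G(F, J) = 1 - 1*5 = 1 - 5 = -4)
(-7*8)*G(1, -4) = -7*8*(-4) = -56*(-4) = 224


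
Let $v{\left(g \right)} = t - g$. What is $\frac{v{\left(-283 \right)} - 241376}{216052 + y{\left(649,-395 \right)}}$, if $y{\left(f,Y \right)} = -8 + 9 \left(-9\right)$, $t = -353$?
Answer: $- \frac{241446}{215963} \approx -1.118$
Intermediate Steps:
$v{\left(g \right)} = -353 - g$
$y{\left(f,Y \right)} = -89$ ($y{\left(f,Y \right)} = -8 - 81 = -89$)
$\frac{v{\left(-283 \right)} - 241376}{216052 + y{\left(649,-395 \right)}} = \frac{\left(-353 - -283\right) - 241376}{216052 - 89} = \frac{\left(-353 + 283\right) - 241376}{215963} = \left(-70 - 241376\right) \frac{1}{215963} = \left(-241446\right) \frac{1}{215963} = - \frac{241446}{215963}$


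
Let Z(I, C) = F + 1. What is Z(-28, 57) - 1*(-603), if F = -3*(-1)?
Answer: 607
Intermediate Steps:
F = 3
Z(I, C) = 4 (Z(I, C) = 3 + 1 = 4)
Z(-28, 57) - 1*(-603) = 4 - 1*(-603) = 4 + 603 = 607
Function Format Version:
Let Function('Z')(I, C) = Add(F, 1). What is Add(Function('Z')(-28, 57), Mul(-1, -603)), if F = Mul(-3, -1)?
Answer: 607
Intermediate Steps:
F = 3
Function('Z')(I, C) = 4 (Function('Z')(I, C) = Add(3, 1) = 4)
Add(Function('Z')(-28, 57), Mul(-1, -603)) = Add(4, Mul(-1, -603)) = Add(4, 603) = 607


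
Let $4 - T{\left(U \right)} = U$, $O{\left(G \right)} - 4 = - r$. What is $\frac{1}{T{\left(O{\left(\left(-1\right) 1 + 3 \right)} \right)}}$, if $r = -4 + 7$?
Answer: $\frac{1}{3} \approx 0.33333$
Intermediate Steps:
$r = 3$
$O{\left(G \right)} = 1$ ($O{\left(G \right)} = 4 - 3 = 1$)
$T{\left(U \right)} = 4 - U$
$\frac{1}{T{\left(O{\left(\left(-1\right) 1 + 3 \right)} \right)}} = \frac{1}{4 - 1} = \frac{1}{3}$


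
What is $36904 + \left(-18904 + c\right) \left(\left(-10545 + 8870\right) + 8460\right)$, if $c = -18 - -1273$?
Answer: $-119711561$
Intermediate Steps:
$c = 1255$ ($c = -18 + 1273 = 1255$)
$36904 + \left(-18904 + c\right) \left(\left(-10545 + 8870\right) + 8460\right) = 36904 + \left(-18904 + 1255\right) \left(\left(-10545 + 8870\right) + 8460\right) = 36904 - 17649 \left(-1675 + 8460\right) = 36904 - 119748465 = -119711561$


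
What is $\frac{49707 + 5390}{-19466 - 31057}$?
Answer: $- \frac{55097}{50523} \approx -1.0905$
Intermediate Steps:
$\frac{49707 + 5390}{-19466 - 31057} = \frac{55097}{-50523} = 55097 \left(- \frac{1}{50523}\right) = - \frac{55097}{50523}$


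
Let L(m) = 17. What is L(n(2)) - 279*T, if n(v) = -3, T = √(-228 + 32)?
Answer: 17 - 3906*I ≈ 17.0 - 3906.0*I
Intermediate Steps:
T = 14*I (T = √(-196) = 14*I ≈ 14.0*I)
L(n(2)) - 279*T = 17 - 3906*I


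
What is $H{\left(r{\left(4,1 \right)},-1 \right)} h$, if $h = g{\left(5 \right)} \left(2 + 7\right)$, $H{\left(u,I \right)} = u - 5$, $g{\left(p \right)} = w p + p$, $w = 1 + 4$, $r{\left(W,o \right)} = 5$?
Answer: $0$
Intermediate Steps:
$w = 5$
$g{\left(p \right)} = 6 p$ ($g{\left(p \right)} = 5 p + p = 6 p$)
$H{\left(u,I \right)} = -5 + u$
$h = 270$ ($h = 6 \cdot 5 \left(2 + 7\right) = 30 \cdot 9 = 270$)
$H{\left(r{\left(4,1 \right)},-1 \right)} h = \left(-5 + 5\right) 270 = 0 \cdot 270 = 0$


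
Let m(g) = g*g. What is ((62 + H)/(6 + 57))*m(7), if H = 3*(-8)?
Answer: 266/9 ≈ 29.556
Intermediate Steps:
m(g) = g²
H = -24
((62 + H)/(6 + 57))*m(7) = ((62 - 24)/(6 + 57))*7² = (38/63)*49 = 266/9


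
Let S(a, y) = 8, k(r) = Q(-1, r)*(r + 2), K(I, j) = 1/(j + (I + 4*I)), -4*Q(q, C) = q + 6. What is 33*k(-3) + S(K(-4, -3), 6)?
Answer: 197/4 ≈ 49.250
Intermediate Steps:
Q(q, C) = -3/2 - q/4 (Q(q, C) = -(q + 6)/4 = -(6 + q)/4 = -3/2 - q/4)
K(I, j) = 1/(j + 5*I)
k(r) = -5/2 - 5*r/4 (k(r) = (-3/2 - ¼*(-1))*(r + 2) = (-3/2 + ¼)*(2 + r) = -5*(2 + r)/4 = -5/2 - 5*r/4)
33*k(-3) + S(K(-4, -3), 6) = 33*(-5/2 - 5/4*(-3)) + 8 = 33*(-5/2 + 15/4) + 8 = 33*(5/4) + 8 = 165/4 + 8 = 197/4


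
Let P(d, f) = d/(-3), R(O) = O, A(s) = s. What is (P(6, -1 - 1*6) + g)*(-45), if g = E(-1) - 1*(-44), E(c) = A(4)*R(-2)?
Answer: -1530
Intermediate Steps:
P(d, f) = -d/3 (P(d, f) = d*(-⅓) = -d/3)
E(c) = -8 (E(c) = 4*(-2) = -8)
g = 36 (g = -8 - 1*(-44) = -8 + 44 = 36)
(P(6, -1 - 1*6) + g)*(-45) = (-⅓*6 + 36)*(-45) = (-2 + 36)*(-45) = 34*(-45) = -1530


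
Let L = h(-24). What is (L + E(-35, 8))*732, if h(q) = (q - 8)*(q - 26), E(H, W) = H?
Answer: 1145580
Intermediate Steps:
h(q) = (-26 + q)*(-8 + q) (h(q) = (-8 + q)*(-26 + q) = (-26 + q)*(-8 + q))
L = 1600 (L = 208 + (-24)² - 34*(-24) = 208 + 576 + 816 = 1600)
(L + E(-35, 8))*732 = (1600 - 35)*732 = 1565*732 = 1145580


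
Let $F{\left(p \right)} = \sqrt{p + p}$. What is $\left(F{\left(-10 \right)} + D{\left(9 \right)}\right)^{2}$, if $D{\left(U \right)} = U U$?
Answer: $6541 + 324 i \sqrt{5} \approx 6541.0 + 724.49 i$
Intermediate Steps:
$D{\left(U \right)} = U^{2}$
$F{\left(p \right)} = \sqrt{2} \sqrt{p}$ ($F{\left(p \right)} = \sqrt{2 p} = \sqrt{2} \sqrt{p}$)
$\left(F{\left(-10 \right)} + D{\left(9 \right)}\right)^{2} = \left(\sqrt{2} \sqrt{-10} + 9^{2}\right)^{2} = \left(\sqrt{2} i \sqrt{10} + 81\right)^{2} = \left(2 i \sqrt{5} + 81\right)^{2} = \left(81 + 2 i \sqrt{5}\right)^{2}$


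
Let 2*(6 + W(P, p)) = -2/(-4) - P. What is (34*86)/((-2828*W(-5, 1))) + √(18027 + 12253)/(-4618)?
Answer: 2924/9191 - √7570/2309 ≈ 0.28046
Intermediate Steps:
W(P, p) = -23/4 - P/2 (W(P, p) = -6 + (-2/(-4) - P)/2 = -6 + (-2*(-¼) - P)/2 = -6 + (½ - P)/2 = -6 + (¼ - P/2) = -23/4 - P/2)
(34*86)/((-2828*W(-5, 1))) + √(18027 + 12253)/(-4618) = (34*86)/((-2828*(-23/4 - ½*(-5)))) + √(18027 + 12253)/(-4618) = 2924/((-2828*(-23/4 + 5/2))) + √30280*(-1/4618) = 2924/((-2828*(-13/4))) + (2*√7570)*(-1/4618) = 2924/9191 - √7570/2309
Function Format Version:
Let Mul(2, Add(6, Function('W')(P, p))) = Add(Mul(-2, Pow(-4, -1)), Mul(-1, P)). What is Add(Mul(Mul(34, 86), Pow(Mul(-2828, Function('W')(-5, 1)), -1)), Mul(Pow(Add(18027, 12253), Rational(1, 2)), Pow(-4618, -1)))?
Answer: Add(Rational(2924, 9191), Mul(Rational(-1, 2309), Pow(7570, Rational(1, 2)))) ≈ 0.28046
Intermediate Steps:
Function('W')(P, p) = Add(Rational(-23, 4), Mul(Rational(-1, 2), P)) (Function('W')(P, p) = Add(-6, Mul(Rational(1, 2), Add(Mul(-2, Pow(-4, -1)), Mul(-1, P)))) = Add(-6, Mul(Rational(1, 2), Add(Mul(-2, Rational(-1, 4)), Mul(-1, P)))) = Add(-6, Mul(Rational(1, 2), Add(Rational(1, 2), Mul(-1, P)))) = Add(-6, Add(Rational(1, 4), Mul(Rational(-1, 2), P))) = Add(Rational(-23, 4), Mul(Rational(-1, 2), P)))
Add(Mul(Mul(34, 86), Pow(Mul(-2828, Function('W')(-5, 1)), -1)), Mul(Pow(Add(18027, 12253), Rational(1, 2)), Pow(-4618, -1))) = Add(Mul(Mul(34, 86), Pow(Mul(-2828, Add(Rational(-23, 4), Mul(Rational(-1, 2), -5))), -1)), Mul(Pow(Add(18027, 12253), Rational(1, 2)), Pow(-4618, -1))) = Add(Mul(2924, Pow(Mul(-2828, Add(Rational(-23, 4), Rational(5, 2))), -1)), Mul(Pow(30280, Rational(1, 2)), Rational(-1, 4618))) = Add(Mul(2924, Pow(Mul(-2828, Rational(-13, 4)), -1)), Mul(Mul(2, Pow(7570, Rational(1, 2))), Rational(-1, 4618))) = Add(Mul(2924, Pow(9191, -1)), Mul(Rational(-1, 2309), Pow(7570, Rational(1, 2)))) = Add(Mul(2924, Rational(1, 9191)), Mul(Rational(-1, 2309), Pow(7570, Rational(1, 2)))) = Add(Rational(2924, 9191), Mul(Rational(-1, 2309), Pow(7570, Rational(1, 2))))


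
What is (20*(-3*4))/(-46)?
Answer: 120/23 ≈ 5.2174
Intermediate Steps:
(20*(-3*4))/(-46) = (20*(-12))*(-1/46) = -240*(-1/46) = 120/23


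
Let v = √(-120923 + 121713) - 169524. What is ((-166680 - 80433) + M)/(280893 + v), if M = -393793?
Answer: -71377060314/12403053371 + 640906*√790/12403053371 ≈ -5.7533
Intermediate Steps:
v = -169524 + √790 (v = √790 - 169524 = -169524 + √790 ≈ -1.6950e+5)
((-166680 - 80433) + M)/(280893 + v) = ((-166680 - 80433) - 393793)/(280893 + (-169524 + √790)) = (-247113 - 393793)/(111369 + √790) = -640906/(111369 + √790)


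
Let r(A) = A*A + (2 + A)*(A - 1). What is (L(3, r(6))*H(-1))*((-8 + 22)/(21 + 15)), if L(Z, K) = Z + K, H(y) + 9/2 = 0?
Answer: -553/4 ≈ -138.25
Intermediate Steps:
H(y) = -9/2 (H(y) = -9/2 + 0 = -9/2)
r(A) = A**2 + (-1 + A)*(2 + A) (r(A) = A**2 + (2 + A)*(-1 + A) = A**2 + (-1 + A)*(2 + A))
L(Z, K) = K + Z
(L(3, r(6))*H(-1))*((-8 + 22)/(21 + 15)) = (((-2 + 6 + 2*6**2) + 3)*(-9/2))*((-8 + 22)/(21 + 15)) = (((-2 + 6 + 2*36) + 3)*(-9/2))*(14/36) = (((-2 + 6 + 72) + 3)*(-9/2))*(14*(1/36)) = ((76 + 3)*(-9/2))*(7/18) = (79*(-9/2))*(7/18) = -711/2*7/18 = -553/4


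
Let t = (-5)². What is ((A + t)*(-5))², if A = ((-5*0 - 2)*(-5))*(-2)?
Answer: 625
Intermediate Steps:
A = -20 (A = ((0 - 2)*(-5))*(-2) = -2*(-5)*(-2) = 10*(-2) = -20)
t = 25
((A + t)*(-5))² = ((-20 + 25)*(-5))² = (5*(-5))² = (-25)² = 625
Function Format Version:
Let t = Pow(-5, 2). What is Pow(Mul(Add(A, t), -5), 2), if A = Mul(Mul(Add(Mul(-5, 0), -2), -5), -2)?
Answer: 625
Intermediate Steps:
A = -20 (A = Mul(Mul(Add(0, -2), -5), -2) = Mul(Mul(-2, -5), -2) = Mul(10, -2) = -20)
t = 25
Pow(Mul(Add(A, t), -5), 2) = Pow(Mul(Add(-20, 25), -5), 2) = Pow(Mul(5, -5), 2) = Pow(-25, 2) = 625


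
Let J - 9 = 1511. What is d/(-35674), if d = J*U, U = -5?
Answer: 3800/17837 ≈ 0.21304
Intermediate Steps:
J = 1520 (J = 9 + 1511 = 1520)
d = -7600 (d = 1520*(-5) = -7600)
d/(-35674) = -7600/(-35674) = -7600*(-1/35674) = 3800/17837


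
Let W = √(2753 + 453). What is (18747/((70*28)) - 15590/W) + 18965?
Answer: 37190147/1960 - 7795*√3206/1603 ≈ 18699.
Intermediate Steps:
W = √3206 ≈ 56.622
(18747/((70*28)) - 15590/W) + 18965 = (18747/((70*28)) - 15590*√3206/3206) + 18965 = (18747/1960 - 7795*√3206/1603) + 18965 = 37190147/1960 - 7795*√3206/1603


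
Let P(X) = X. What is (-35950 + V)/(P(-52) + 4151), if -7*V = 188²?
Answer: -286994/28693 ≈ -10.002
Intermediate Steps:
V = -35344/7 (V = -⅐*188² = -⅐*35344 = -35344/7 ≈ -5049.1)
(-35950 + V)/(P(-52) + 4151) = (-35950 - 35344/7)/(-52 + 4151) = -286994/7/4099 = -286994/7*1/4099 = -286994/28693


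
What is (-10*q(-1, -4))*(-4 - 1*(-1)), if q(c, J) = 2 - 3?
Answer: -30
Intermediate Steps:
q(c, J) = -1
(-10*q(-1, -4))*(-4 - 1*(-1)) = (-10*(-1))*(-4 - 1*(-1)) = 10*(-4 + 1) = 10*(-3) = -30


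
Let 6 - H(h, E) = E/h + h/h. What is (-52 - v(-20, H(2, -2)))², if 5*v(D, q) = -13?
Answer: 61009/25 ≈ 2440.4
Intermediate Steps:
H(h, E) = 5 - E/h (H(h, E) = 6 - (E/h + h/h) = 6 - (E/h + 1) = 6 - (1 + E/h) = 6 + (-1 - E/h) = 5 - E/h)
v(D, q) = -13/5 (v(D, q) = (⅕)*(-13) = -13/5)
(-52 - v(-20, H(2, -2)))² = (-52 - 1*(-13/5))² = (-52 + 13/5)² = (-247/5)² = 61009/25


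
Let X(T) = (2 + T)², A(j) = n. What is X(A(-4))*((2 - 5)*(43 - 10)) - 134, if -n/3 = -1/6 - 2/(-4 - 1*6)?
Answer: -49139/100 ≈ -491.39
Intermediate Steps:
n = -⅒ (n = -3*(-1/6 - 2/(-4 - 1*6)) = -3*(-1*⅙ - 2/(-4 - 6)) = -3*(-⅙ - 2/(-10)) = -3*(-⅙ - 2*(-⅒)) = -3*(-⅙ + ⅕) = -3*1/30 = -⅒ ≈ -0.10000)
A(j) = -⅒
X(A(-4))*((2 - 5)*(43 - 10)) - 134 = (2 - ⅒)²*((2 - 5)*(43 - 10)) - 134 = (19/10)²*(-3*33) - 134 = (361/100)*(-99) - 134 = -35739/100 - 134 = -49139/100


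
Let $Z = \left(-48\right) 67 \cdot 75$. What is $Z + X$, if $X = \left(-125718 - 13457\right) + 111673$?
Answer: $-268702$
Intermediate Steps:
$Z = -241200$ ($Z = \left(-3216\right) 75 = -241200$)
$X = -27502$ ($X = -139175 + 111673 = -27502$)
$Z + X = -241200 - 27502 = -268702$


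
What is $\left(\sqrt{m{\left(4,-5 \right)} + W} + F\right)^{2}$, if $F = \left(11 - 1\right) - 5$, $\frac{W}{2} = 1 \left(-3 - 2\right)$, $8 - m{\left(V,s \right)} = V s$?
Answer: $43 + 30 \sqrt{2} \approx 85.426$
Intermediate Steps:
$m{\left(V,s \right)} = 8 - V s$
$W = -10$ ($W = 2 \cdot 1 \left(-3 - 2\right) = 2 \cdot 1 \left(-5\right) = 2 \left(-5\right) = -10$)
$F = 5$ ($F = 10 - 5 = 5$)
$\left(\sqrt{m{\left(4,-5 \right)} + W} + F\right)^{2} = \left(\sqrt{\left(8 - 4 \left(-5\right)\right) - 10} + 5\right)^{2} = \left(\sqrt{\left(8 + 20\right) - 10} + 5\right)^{2} = \left(\sqrt{28 - 10} + 5\right)^{2} = \left(\sqrt{18} + 5\right)^{2} = \left(3 \sqrt{2} + 5\right)^{2} = \left(5 + 3 \sqrt{2}\right)^{2}$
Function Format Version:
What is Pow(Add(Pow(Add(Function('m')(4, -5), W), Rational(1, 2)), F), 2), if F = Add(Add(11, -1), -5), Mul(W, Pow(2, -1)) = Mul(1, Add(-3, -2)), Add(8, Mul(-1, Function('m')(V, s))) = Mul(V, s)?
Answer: Add(43, Mul(30, Pow(2, Rational(1, 2)))) ≈ 85.426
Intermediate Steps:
Function('m')(V, s) = Add(8, Mul(-1, V, s)) (Function('m')(V, s) = Add(8, Mul(-1, Mul(V, s))) = Add(8, Mul(-1, V, s)))
W = -10 (W = Mul(2, Mul(1, Add(-3, -2))) = Mul(2, Mul(1, -5)) = Mul(2, -5) = -10)
F = 5 (F = Add(10, -5) = 5)
Pow(Add(Pow(Add(Function('m')(4, -5), W), Rational(1, 2)), F), 2) = Pow(Add(Pow(Add(Add(8, Mul(-1, 4, -5)), -10), Rational(1, 2)), 5), 2) = Pow(Add(Pow(Add(Add(8, 20), -10), Rational(1, 2)), 5), 2) = Pow(Add(Pow(Add(28, -10), Rational(1, 2)), 5), 2) = Pow(Add(Pow(18, Rational(1, 2)), 5), 2) = Pow(Add(Mul(3, Pow(2, Rational(1, 2))), 5), 2) = Pow(Add(5, Mul(3, Pow(2, Rational(1, 2)))), 2)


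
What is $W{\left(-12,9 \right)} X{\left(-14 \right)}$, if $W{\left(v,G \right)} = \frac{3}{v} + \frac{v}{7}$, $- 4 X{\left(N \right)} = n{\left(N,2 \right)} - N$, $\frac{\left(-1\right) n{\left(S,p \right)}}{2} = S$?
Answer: $\frac{165}{8} \approx 20.625$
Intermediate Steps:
$n{\left(S,p \right)} = - 2 S$
$X{\left(N \right)} = \frac{3 N}{4}$ ($X{\left(N \right)} = - \frac{- 2 N - N}{4} = - \frac{\left(-3\right) N}{4} = \frac{3 N}{4}$)
$W{\left(v,G \right)} = \frac{3}{v} + \frac{v}{7}$ ($W{\left(v,G \right)} = \frac{3}{v} + v \frac{1}{7} = \frac{3}{v} + \frac{v}{7}$)
$W{\left(-12,9 \right)} X{\left(-14 \right)} = \left(\frac{3}{-12} + \frac{1}{7} \left(-12\right)\right) \frac{3}{4} \left(-14\right) = \left(3 \left(- \frac{1}{12}\right) - \frac{12}{7}\right) \left(- \frac{21}{2}\right) = \left(- \frac{1}{4} - \frac{12}{7}\right) \left(- \frac{21}{2}\right) = \left(- \frac{55}{28}\right) \left(- \frac{21}{2}\right) = \frac{165}{8}$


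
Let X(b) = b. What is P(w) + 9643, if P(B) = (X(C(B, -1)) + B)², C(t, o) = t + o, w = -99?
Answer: 49244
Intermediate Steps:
C(t, o) = o + t
P(B) = (-1 + 2*B)² (P(B) = ((-1 + B) + B)² = (-1 + 2*B)²)
P(w) + 9643 = (-1 + 2*(-99))² + 9643 = (-1 - 198)² + 9643 = (-199)² + 9643 = 39601 + 9643 = 49244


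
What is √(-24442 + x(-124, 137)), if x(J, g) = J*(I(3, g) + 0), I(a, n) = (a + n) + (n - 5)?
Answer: I*√58170 ≈ 241.18*I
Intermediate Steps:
I(a, n) = -5 + a + 2*n (I(a, n) = (a + n) + (-5 + n) = -5 + a + 2*n)
x(J, g) = J*(-2 + 2*g) (x(J, g) = J*((-5 + 3 + 2*g) + 0) = J*((-2 + 2*g) + 0) = J*(-2 + 2*g))
√(-24442 + x(-124, 137)) = √(-24442 + 2*(-124)*(-1 + 137)) = √(-24442 + 2*(-124)*136) = √(-24442 - 33728) = √(-58170) = I*√58170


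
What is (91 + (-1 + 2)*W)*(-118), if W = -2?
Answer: -10502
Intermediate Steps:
(91 + (-1 + 2)*W)*(-118) = (91 + (-1 + 2)*(-2))*(-118) = (91 + 1*(-2))*(-118) = (91 - 2)*(-118) = 89*(-118) = -10502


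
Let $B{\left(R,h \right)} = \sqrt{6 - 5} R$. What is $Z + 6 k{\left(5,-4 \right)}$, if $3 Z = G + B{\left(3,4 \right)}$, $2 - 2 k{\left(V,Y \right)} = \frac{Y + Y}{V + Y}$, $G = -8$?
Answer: $\frac{85}{3} \approx 28.333$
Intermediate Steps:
$k{\left(V,Y \right)} = 1 - \frac{Y}{V + Y}$ ($k{\left(V,Y \right)} = 1 - \frac{\left(Y + Y\right) \frac{1}{V + Y}}{2} = 1 - \frac{2 Y \frac{1}{V + Y}}{2} = 1 - \frac{Y}{V + Y}$)
$B{\left(R,h \right)} = R$ ($B{\left(R,h \right)} = \sqrt{1} R = 1 R = R$)
$Z = - \frac{5}{3}$ ($Z = \frac{-8 + 3}{3} = \frac{1}{3} \left(-5\right) = - \frac{5}{3} \approx -1.6667$)
$Z + 6 k{\left(5,-4 \right)} = - \frac{5}{3} + 6 \frac{5}{5 - 4} = - \frac{5}{3} + 6 \cdot \frac{5}{1} = - \frac{5}{3} + 6 \cdot 5 \cdot 1 = - \frac{5}{3} + 6 \cdot 5 = - \frac{5}{3} + 30 = \frac{85}{3}$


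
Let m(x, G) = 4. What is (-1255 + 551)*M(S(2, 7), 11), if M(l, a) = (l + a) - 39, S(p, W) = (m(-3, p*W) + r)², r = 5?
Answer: -37312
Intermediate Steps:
S(p, W) = 81 (S(p, W) = (4 + 5)² = 9² = 81)
M(l, a) = -39 + a + l (M(l, a) = (a + l) - 39 = -39 + a + l)
(-1255 + 551)*M(S(2, 7), 11) = (-1255 + 551)*(-39 + 11 + 81) = -704*53 = -37312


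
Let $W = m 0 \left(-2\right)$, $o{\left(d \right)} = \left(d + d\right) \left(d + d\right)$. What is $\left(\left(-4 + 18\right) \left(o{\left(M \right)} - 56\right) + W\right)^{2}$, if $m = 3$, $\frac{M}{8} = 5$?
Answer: $7888281856$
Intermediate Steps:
$M = 40$ ($M = 8 \cdot 5 = 40$)
$o{\left(d \right)} = 4 d^{2}$ ($o{\left(d \right)} = 2 d 2 d = 4 d^{2}$)
$W = 0$ ($W = 3 \cdot 0 \left(-2\right) = 0 \left(-2\right) = 0$)
$\left(\left(-4 + 18\right) \left(o{\left(M \right)} - 56\right) + W\right)^{2} = \left(\left(-4 + 18\right) \left(4 \cdot 40^{2} - 56\right) + 0\right)^{2} = \left(14 \left(4 \cdot 1600 - 56\right) + 0\right)^{2} = \left(14 \left(6400 - 56\right) + 0\right)^{2} = \left(14 \cdot 6344 + 0\right)^{2} = \left(88816 + 0\right)^{2} = 88816^{2} = 7888281856$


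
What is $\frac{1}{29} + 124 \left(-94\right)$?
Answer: $- \frac{338023}{29} \approx -11656.0$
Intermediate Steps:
$\frac{1}{29} + 124 \left(-94\right) = \frac{1}{29} - 11656 = - \frac{338023}{29}$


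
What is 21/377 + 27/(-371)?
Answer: -2388/139867 ≈ -0.017073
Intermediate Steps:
21/377 + 27/(-371) = 21*(1/377) + 27*(-1/371) = 21/377 - 27/371 = -2388/139867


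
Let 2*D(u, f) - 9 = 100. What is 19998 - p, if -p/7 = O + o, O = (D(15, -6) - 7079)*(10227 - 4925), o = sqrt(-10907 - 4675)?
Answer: -260687295 + 49*I*sqrt(318) ≈ -2.6069e+8 + 873.79*I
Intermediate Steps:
D(u, f) = 109/2 (D(u, f) = 9/2 + (1/2)*100 = 9/2 + 50 = 109/2)
o = 7*I*sqrt(318) (o = sqrt(-15582) = 7*I*sqrt(318) ≈ 124.83*I)
O = -37243899 (O = (109/2 - 7079)*(10227 - 4925) = -14049/2*5302 = -37243899)
p = 260707293 - 49*I*sqrt(318) (p = -7*(-37243899 + 7*I*sqrt(318)) = 260707293 - 49*I*sqrt(318) ≈ 2.6071e+8 - 873.79*I)
19998 - p = 19998 - (260707293 - 49*I*sqrt(318)) = 19998 + (-260707293 + 49*I*sqrt(318)) = -260687295 + 49*I*sqrt(318)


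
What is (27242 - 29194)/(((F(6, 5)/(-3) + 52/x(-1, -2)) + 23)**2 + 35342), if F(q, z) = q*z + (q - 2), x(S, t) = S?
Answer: -17568/332719 ≈ -0.052801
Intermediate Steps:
F(q, z) = -2 + q + q*z (F(q, z) = q*z + (-2 + q) = -2 + q + q*z)
(27242 - 29194)/(((F(6, 5)/(-3) + 52/x(-1, -2)) + 23)**2 + 35342) = (27242 - 29194)/((((-2 + 6 + 6*5)/(-3) + 52/(-1)) + 23)**2 + 35342) = -1952/((((-2 + 6 + 30)*(-1/3) + 52*(-1)) + 23)**2 + 35342) = -1952/(((34*(-1/3) - 52) + 23)**2 + 35342) = -1952/(((-34/3 - 52) + 23)**2 + 35342) = -1952/((-190/3 + 23)**2 + 35342) = -1952/((-121/3)**2 + 35342) = -1952/(14641/9 + 35342) = -1952/332719/9 = -1952*9/332719 = -17568/332719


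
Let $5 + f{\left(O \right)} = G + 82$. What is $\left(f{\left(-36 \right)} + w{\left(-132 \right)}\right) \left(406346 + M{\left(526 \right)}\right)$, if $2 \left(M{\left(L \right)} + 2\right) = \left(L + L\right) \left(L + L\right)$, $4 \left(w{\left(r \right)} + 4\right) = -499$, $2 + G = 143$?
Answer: $85652868$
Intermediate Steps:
$G = 141$ ($G = -2 + 143 = 141$)
$f{\left(O \right)} = 218$ ($f{\left(O \right)} = -5 + \left(141 + 82\right) = -5 + 223 = 218$)
$w{\left(r \right)} = - \frac{515}{4}$ ($w{\left(r \right)} = -4 + \frac{1}{4} \left(-499\right) = -4 - \frac{499}{4} = - \frac{515}{4}$)
$M{\left(L \right)} = -2 + 2 L^{2}$ ($M{\left(L \right)} = -2 + \frac{\left(L + L\right) \left(L + L\right)}{2} = -2 + \frac{2 L 2 L}{2} = -2 + \frac{4 L^{2}}{2} = -2 + 2 L^{2}$)
$\left(f{\left(-36 \right)} + w{\left(-132 \right)}\right) \left(406346 + M{\left(526 \right)}\right) = \left(218 - \frac{515}{4}\right) \left(406346 - \left(2 - 2 \cdot 526^{2}\right)\right) = \frac{357 \left(406346 + \left(-2 + 2 \cdot 276676\right)\right)}{4} = \frac{357 \left(406346 + \left(-2 + 553352\right)\right)}{4} = \frac{357 \left(406346 + 553350\right)}{4} = \frac{357}{4} \cdot 959696 = 85652868$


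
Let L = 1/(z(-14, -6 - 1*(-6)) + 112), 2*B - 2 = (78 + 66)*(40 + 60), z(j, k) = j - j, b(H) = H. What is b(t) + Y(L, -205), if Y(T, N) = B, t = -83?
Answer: 7118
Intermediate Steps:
z(j, k) = 0
B = 7201 (B = 1 + ((78 + 66)*(40 + 60))/2 = 1 + (144*100)/2 = 1 + (½)*14400 = 1 + 7200 = 7201)
L = 1/112 (L = 1/(0 + 112) = 1/112 ≈ 0.0089286)
Y(T, N) = 7201
b(t) + Y(L, -205) = -83 + 7201 = 7118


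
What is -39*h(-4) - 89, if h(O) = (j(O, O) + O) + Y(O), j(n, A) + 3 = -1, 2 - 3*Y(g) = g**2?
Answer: 405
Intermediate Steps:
Y(g) = 2/3 - g**2/3
j(n, A) = -4 (j(n, A) = -3 - 1 = -4)
h(O) = -10/3 + O - O**2/3 (h(O) = (-4 + O) + (2/3 - O**2/3) = -10/3 + O - O**2/3)
-39*h(-4) - 89 = -39*(-10/3 - 4 - 1/3*(-4)**2) - 89 = -39*(-10/3 - 4 - 1/3*16) - 89 = -39*(-10/3 - 4 - 16/3) - 89 = -39*(-38/3) - 89 = 494 - 89 = 405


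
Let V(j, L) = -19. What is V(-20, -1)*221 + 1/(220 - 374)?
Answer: -646647/154 ≈ -4199.0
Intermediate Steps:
V(-20, -1)*221 + 1/(220 - 374) = -19*221 + 1/(220 - 374) = -4199 + 1/(-154) = -4199 - 1/154 = -646647/154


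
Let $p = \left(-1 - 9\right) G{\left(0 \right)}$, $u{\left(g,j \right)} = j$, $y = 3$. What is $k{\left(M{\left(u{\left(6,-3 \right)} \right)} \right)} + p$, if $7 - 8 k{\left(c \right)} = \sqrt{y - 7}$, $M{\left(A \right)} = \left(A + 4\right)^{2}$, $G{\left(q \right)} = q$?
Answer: $\frac{7}{8} - \frac{i}{4} \approx 0.875 - 0.25 i$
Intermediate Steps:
$M{\left(A \right)} = \left(4 + A\right)^{2}$
$k{\left(c \right)} = \frac{7}{8} - \frac{i}{4}$ ($k{\left(c \right)} = \frac{7}{8} - \frac{\sqrt{3 - 7}}{8} = \frac{7}{8} - \frac{\sqrt{-4}}{8} = \frac{7}{8} - \frac{2 i}{8} = \frac{7}{8} - \frac{i}{4}$)
$p = 0$ ($p = \left(-1 - 9\right) 0 = \left(-10\right) 0 = 0$)
$k{\left(M{\left(u{\left(6,-3 \right)} \right)} \right)} + p = \left(\frac{7}{8} - \frac{i}{4}\right) + 0 = \frac{7}{8} - \frac{i}{4}$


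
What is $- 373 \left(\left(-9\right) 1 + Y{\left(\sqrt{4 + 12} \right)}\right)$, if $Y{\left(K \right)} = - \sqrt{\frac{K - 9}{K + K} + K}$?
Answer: $3357 + \frac{1119 \sqrt{6}}{4} \approx 4042.2$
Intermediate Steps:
$Y{\left(K \right)} = - \sqrt{K + \frac{-9 + K}{2 K}}$ ($Y{\left(K \right)} = - \sqrt{\frac{-9 + K}{2 K} + K} = - \sqrt{K + \frac{-9 + K}{2 K}}$)
$- 373 \left(\left(-9\right) 1 + Y{\left(\sqrt{4 + 12} \right)}\right) = - 373 \left(\left(-9\right) 1 - \frac{\sqrt{2 - \frac{18}{\sqrt{4 + 12}} + 4 \sqrt{4 + 12}}}{2}\right) = - 373 \left(-9 - \frac{\sqrt{2 - \frac{18}{\sqrt{16}} + 4 \sqrt{16}}}{2}\right) = - 373 \left(-9 - \frac{\sqrt{2 - \frac{18}{4} + 4 \cdot 4}}{2}\right) = - 373 \left(-9 - \frac{\sqrt{2 - \frac{9}{2} + 16}}{2}\right) = - 373 \left(-9 - \frac{\sqrt{\frac{27}{2}}}{2}\right) = - 373 \left(-9 - \frac{\frac{3}{2} \sqrt{6}}{2}\right) = - 373 \left(-9 - \frac{3 \sqrt{6}}{4}\right) = 3357 + \frac{1119 \sqrt{6}}{4}$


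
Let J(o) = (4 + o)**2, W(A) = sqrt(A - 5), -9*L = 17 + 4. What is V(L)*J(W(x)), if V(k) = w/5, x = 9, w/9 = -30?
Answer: -1944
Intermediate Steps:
w = -270 (w = 9*(-30) = -270)
L = -7/3 (L = -(17 + 4)/9 = -1/9*21 = -7/3 ≈ -2.3333)
V(k) = -54 (V(k) = -270/5 = -270*1/5 = -54)
W(A) = sqrt(-5 + A)
V(L)*J(W(x)) = -54*(4 + sqrt(-5 + 9))**2 = -54*(4 + sqrt(4))**2 = -54*(4 + 2)**2 = -54*6**2 = -54*36 = -1944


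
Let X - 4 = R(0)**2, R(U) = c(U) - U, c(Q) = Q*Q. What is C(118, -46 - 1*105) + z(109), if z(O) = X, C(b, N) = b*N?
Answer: -17814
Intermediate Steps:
c(Q) = Q**2
R(U) = U**2 - U
X = 4 (X = 4 + (0*(-1 + 0))**2 = 4 + (0*(-1))**2 = 4 + 0**2 = 4 + 0 = 4)
C(b, N) = N*b
z(O) = 4
C(118, -46 - 1*105) + z(109) = (-46 - 1*105)*118 + 4 = (-46 - 105)*118 + 4 = -151*118 + 4 = -17818 + 4 = -17814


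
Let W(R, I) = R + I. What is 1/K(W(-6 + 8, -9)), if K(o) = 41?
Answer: 1/41 ≈ 0.024390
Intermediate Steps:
W(R, I) = I + R
1/K(W(-6 + 8, -9)) = 1/41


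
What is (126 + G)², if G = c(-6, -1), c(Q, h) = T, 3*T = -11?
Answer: 134689/9 ≈ 14965.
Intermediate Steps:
T = -11/3 (T = (⅓)*(-11) = -11/3 ≈ -3.6667)
c(Q, h) = -11/3
G = -11/3 ≈ -3.6667
(126 + G)² = (126 - 11/3)² = (367/3)² = 134689/9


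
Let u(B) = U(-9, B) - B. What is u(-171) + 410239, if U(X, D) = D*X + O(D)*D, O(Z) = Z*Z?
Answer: -4588262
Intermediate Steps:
O(Z) = Z²
U(X, D) = D³ + D*X (U(X, D) = D*X + D²*D = D*X + D³ = D³ + D*X)
u(B) = -B + B*(-9 + B²) (u(B) = B*(-9 + B²) - B = -B + B*(-9 + B²))
u(-171) + 410239 = -171*(-10 + (-171)²) + 410239 = -171*(-10 + 29241) + 410239 = -171*29231 + 410239 = -4998501 + 410239 = -4588262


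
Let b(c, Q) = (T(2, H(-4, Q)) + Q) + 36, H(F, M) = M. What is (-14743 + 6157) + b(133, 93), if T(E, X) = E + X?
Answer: -8362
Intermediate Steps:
b(c, Q) = 38 + 2*Q (b(c, Q) = ((2 + Q) + Q) + 36 = (2 + 2*Q) + 36 = 38 + 2*Q)
(-14743 + 6157) + b(133, 93) = (-14743 + 6157) + (38 + 2*93) = -8586 + (38 + 186) = -8586 + 224 = -8362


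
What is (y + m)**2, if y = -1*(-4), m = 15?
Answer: 361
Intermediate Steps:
y = 4
(y + m)**2 = (4 + 15)**2 = 19**2 = 361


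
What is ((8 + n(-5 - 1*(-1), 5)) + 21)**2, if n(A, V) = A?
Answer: 625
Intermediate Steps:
((8 + n(-5 - 1*(-1), 5)) + 21)**2 = ((8 + (-5 - 1*(-1))) + 21)**2 = ((8 + (-5 + 1)) + 21)**2 = ((8 - 4) + 21)**2 = (4 + 21)**2 = 25**2 = 625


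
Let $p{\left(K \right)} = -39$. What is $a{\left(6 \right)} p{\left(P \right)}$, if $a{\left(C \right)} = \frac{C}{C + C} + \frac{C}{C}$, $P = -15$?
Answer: $- \frac{117}{2} \approx -58.5$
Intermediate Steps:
$a{\left(C \right)} = \frac{3}{2}$ ($a{\left(C \right)} = \frac{C}{2 C} + 1 = C \frac{1}{2 C} + 1 = \frac{1}{2} + 1 = \frac{3}{2}$)
$a{\left(6 \right)} p{\left(P \right)} = \frac{3}{2} \left(-39\right) = - \frac{117}{2}$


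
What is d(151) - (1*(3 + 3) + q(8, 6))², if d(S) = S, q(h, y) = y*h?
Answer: -2765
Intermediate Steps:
q(h, y) = h*y
d(151) - (1*(3 + 3) + q(8, 6))² = 151 - (1*(3 + 3) + 8*6)² = 151 - (1*6 + 48)² = 151 - (6 + 48)² = 151 - 1*54² = 151 - 1*2916 = 151 - 2916 = -2765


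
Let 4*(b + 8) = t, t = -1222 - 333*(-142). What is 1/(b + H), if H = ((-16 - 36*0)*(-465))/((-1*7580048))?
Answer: 473753/5451949059 ≈ 8.6896e-5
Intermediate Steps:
H = -465/473753 (H = ((-16 + 0)*(-465))/(-7580048) = -16*(-465)*(-1/7580048) = 7440*(-1/7580048) = -465/473753 ≈ -0.00098152)
t = 46064 (t = -1222 + 47286 = 46064)
b = 11508 (b = -8 + (1/4)*46064 = -8 + 11516 = 11508)
1/(b + H) = 1/(11508 - 465/473753) = 1/(5451949059/473753) = 473753/5451949059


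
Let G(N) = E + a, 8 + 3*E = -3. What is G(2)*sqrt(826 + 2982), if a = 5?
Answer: 16*sqrt(238)/3 ≈ 82.279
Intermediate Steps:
E = -11/3 (E = -8/3 + (1/3)*(-3) = -8/3 - 1 = -11/3 ≈ -3.6667)
G(N) = 4/3 (G(N) = -11/3 + 5 = 4/3)
G(2)*sqrt(826 + 2982) = 4*sqrt(826 + 2982)/3 = 4*sqrt(3808)/3 = 4*(4*sqrt(238))/3 = 16*sqrt(238)/3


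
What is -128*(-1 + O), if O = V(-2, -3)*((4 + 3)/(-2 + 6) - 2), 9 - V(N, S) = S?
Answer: 512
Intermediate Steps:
V(N, S) = 9 - S
O = -3 (O = (9 - 1*(-3))*((4 + 3)/(-2 + 6) - 2) = (9 + 3)*(7/4 - 2) = 12*(7*(¼) - 2) = 12*(7/4 - 2) = 12*(-¼) = -3)
-128*(-1 + O) = -128*(-1 - 3) = -128*(-4) = 512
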